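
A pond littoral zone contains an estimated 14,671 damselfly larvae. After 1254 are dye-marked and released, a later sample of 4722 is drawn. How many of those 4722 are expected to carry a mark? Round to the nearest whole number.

expected recaptures ≈ 404

Expected recaptures E[R] = M·C / N.
E[R] = 1254 × 4722 / 14671 = 5921388 / 14671 ≈ 403.6 → 404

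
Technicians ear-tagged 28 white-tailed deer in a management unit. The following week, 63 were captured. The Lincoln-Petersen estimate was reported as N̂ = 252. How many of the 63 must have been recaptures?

From N = M·C/R: R = M·C / N = 28·63 / 252 = 1764 / 252 = 7.

R = 7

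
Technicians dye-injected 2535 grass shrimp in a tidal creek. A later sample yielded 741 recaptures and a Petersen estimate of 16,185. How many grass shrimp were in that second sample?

From N = M·C/R: C = N·R / M = 16185·741 / 2535 = 11993085 / 2535 = 4731.

C = 4731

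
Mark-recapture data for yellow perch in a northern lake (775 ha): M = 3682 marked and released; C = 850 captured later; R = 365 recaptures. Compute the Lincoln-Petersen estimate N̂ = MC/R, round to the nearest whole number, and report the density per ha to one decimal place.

N̂ = 3682·850/365 = 3129700/365 ≈ 8574.5 → 8575
Density = N̂ / area = 8575 / 775 ≈ 11.06 → 11.1 per ha

density ≈ 11.1 yellow perch per ha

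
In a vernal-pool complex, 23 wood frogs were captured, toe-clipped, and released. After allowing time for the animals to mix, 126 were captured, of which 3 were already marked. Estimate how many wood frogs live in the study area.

N = (23 × 126) / 3 = 2898 / 3 = 966

N = 966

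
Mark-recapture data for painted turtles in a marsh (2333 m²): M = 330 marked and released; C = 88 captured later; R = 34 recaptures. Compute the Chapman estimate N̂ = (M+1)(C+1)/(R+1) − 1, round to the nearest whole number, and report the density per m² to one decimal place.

N̂ = 331·89/35 − 1 = 29459/35 − 1 ≈ 840.7 → 841
Density = N̂ / area = 841 / 2333 ≈ 0.36 → 0.4 per m²

density ≈ 0.4 painted turtles per m²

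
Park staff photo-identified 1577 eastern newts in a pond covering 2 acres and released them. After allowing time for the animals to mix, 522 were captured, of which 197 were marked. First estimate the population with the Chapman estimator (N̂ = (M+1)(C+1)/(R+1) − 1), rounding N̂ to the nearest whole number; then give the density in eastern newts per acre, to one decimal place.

density ≈ 2083.5 eastern newts per acre

N̂ = 1578·523/198 − 1 = 825294/198 − 1 ≈ 4167.2 → 4167
Density = N̂ / area = 4167 / 2 ≈ 2083.50 → 2083.5 per acre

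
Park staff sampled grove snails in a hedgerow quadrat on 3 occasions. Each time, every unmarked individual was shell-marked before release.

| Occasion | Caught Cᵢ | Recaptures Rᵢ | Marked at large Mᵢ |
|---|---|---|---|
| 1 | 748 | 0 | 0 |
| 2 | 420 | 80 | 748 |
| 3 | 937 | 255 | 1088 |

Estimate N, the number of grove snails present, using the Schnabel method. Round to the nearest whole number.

N ≈ 3981

Σ MᵢCᵢ = 0·748 + 748·420 + 1088·937 = 0 + 314160 + 1019456 = 1333616
Σ Rᵢ = 0 + 80 + 255 = 335
N̂ = 1333616 / 335 ≈ 3980.9 → 3981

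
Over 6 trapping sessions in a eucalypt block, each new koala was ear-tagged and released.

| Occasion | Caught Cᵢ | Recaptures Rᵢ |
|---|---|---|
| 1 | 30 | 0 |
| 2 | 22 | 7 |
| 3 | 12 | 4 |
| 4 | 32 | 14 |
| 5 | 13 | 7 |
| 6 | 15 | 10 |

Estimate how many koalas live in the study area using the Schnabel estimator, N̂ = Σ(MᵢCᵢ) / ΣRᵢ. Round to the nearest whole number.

Marked at large before each occasion: Mᵢ = Σⱼ<ᵢ (Cⱼ − Rⱼ) → M1=0, M2=30, M3=45, M4=53, M5=71, M6=77
Σ MᵢCᵢ = 0·30 + 30·22 + 45·12 + 53·32 + 71·13 + 77·15 = 0 + 660 + 540 + 1696 + 923 + 1155 = 4974
Σ Rᵢ = 0 + 7 + 4 + 14 + 7 + 10 = 42
N̂ = 4974 / 42 ≈ 118.4 → 118

N ≈ 118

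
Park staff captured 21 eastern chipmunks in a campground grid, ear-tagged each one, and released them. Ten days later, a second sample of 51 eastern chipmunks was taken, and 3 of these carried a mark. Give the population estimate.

N = (21 × 51) / 3 = 1071 / 3 = 357

N = 357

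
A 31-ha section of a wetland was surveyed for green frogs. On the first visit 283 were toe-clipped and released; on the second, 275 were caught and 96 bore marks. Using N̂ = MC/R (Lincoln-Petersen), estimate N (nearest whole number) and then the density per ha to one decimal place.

N̂ = 283·275/96 = 77825/96 ≈ 810.7 → 811
Density = N̂ / area = 811 / 31 ≈ 26.16 → 26.2 per ha

density ≈ 26.2 green frogs per ha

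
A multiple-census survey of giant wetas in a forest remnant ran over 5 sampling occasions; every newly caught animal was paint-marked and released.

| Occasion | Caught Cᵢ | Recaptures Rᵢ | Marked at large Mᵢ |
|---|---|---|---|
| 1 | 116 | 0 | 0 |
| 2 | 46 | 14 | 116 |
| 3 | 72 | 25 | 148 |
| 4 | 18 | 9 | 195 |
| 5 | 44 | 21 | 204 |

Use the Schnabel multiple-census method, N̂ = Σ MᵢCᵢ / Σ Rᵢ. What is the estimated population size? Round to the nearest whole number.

N ≈ 413

Σ MᵢCᵢ = 0·116 + 116·46 + 148·72 + 195·18 + 204·44 = 0 + 5336 + 10656 + 3510 + 8976 = 28478
Σ Rᵢ = 0 + 14 + 25 + 9 + 21 = 69
N̂ = 28478 / 69 ≈ 412.7 → 413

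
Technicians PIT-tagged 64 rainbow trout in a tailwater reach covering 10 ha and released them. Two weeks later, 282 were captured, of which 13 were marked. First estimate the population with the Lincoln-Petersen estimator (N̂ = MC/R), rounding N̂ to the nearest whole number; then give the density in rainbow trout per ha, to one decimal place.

N̂ = 64·282/13 = 18048/13 ≈ 1388.3 → 1388
Density = N̂ / area = 1388 / 10 ≈ 138.80 → 138.8 per ha

density ≈ 138.8 rainbow trout per ha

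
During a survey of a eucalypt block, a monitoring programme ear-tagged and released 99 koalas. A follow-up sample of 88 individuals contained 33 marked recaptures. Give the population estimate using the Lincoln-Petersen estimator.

Lincoln-Petersen assumes M/N = R/C, so N = M·C / R.
N = (99 × 88) / 33 = 8712 / 33 = 264

N = 264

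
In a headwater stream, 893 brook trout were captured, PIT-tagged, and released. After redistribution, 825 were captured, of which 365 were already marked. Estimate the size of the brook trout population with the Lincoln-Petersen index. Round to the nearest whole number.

N = (893 × 825) / 365 = 736725 / 365 ≈ 2018.4 → 2018

N ≈ 2018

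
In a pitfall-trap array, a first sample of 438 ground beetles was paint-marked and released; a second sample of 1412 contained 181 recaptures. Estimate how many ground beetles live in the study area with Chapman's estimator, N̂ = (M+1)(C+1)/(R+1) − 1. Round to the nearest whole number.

N̂ = (438+1)(1412+1)/(181+1) − 1 = 439·1413/182 − 1
= 620307/182 − 1 ≈ 3408.3 − 1 ≈ 3407.3 → 3407

N ≈ 3407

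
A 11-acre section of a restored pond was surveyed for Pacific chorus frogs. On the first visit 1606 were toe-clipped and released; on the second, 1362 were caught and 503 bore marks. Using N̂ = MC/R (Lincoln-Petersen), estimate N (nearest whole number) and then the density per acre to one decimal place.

density ≈ 395.4 Pacific chorus frogs per acre

N̂ = 1606·1362/503 = 2187372/503 ≈ 4348.7 → 4349
Density = N̂ / area = 4349 / 11 ≈ 395.36 → 395.4 per acre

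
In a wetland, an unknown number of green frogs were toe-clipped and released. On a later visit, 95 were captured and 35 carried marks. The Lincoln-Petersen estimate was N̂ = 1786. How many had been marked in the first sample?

M = 658

From N = M·C/R: M = N·R / C = 1786·35 / 95 = 62510 / 95 = 658.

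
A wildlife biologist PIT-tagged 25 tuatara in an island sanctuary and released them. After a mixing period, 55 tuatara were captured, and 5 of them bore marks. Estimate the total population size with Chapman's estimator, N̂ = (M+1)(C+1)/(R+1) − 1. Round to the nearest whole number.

N ≈ 242

N̂ = (25+1)(55+1)/(5+1) − 1 = 26·56/6 − 1
= 1456/6 − 1 ≈ 242.7 − 1 ≈ 241.7 → 242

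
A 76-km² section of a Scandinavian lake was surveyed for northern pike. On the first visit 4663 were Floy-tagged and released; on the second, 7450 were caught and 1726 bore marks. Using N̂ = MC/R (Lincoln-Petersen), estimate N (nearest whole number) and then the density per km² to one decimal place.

N̂ = 4663·7450/1726 = 34739350/1726 ≈ 20127.1 → 20127
Density = N̂ / area = 20127 / 76 ≈ 264.83 → 264.8 per km²

density ≈ 264.8 northern pike per km²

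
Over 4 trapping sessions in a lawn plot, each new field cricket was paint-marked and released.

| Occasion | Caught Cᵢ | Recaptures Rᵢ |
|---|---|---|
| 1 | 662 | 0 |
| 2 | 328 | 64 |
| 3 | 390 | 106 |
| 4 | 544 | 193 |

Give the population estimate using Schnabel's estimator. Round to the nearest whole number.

N ≈ 3406

Marked at large before each occasion: Mᵢ = Σⱼ<ᵢ (Cⱼ − Rⱼ) → M1=0, M2=662, M3=926, M4=1210
Σ MᵢCᵢ = 0·662 + 662·328 + 926·390 + 1210·544 = 0 + 217136 + 361140 + 658240 = 1236516
Σ Rᵢ = 0 + 64 + 106 + 193 = 363
N̂ = 1236516 / 363 ≈ 3406.4 → 3406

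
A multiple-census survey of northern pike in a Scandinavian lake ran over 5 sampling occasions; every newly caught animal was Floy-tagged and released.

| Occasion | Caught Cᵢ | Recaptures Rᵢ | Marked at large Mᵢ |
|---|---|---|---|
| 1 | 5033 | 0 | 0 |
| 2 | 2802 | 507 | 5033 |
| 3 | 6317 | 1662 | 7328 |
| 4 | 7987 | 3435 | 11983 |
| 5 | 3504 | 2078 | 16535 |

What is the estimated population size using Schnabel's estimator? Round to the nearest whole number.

Σ MᵢCᵢ = 0·5033 + 5033·2802 + 7328·6317 + 11983·7987 + 16535·3504 = 0 + 14102466 + 46290976 + 95708221 + 57938640 = 214040303
Σ Rᵢ = 0 + 507 + 1662 + 3435 + 2078 = 7682
N̂ = 214040303 / 7682 ≈ 27862.6 → 27863

N ≈ 27,863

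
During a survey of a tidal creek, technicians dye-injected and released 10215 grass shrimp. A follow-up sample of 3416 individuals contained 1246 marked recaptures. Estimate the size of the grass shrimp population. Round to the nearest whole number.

N = (10215 × 3416) / 1246 = 34894440 / 1246 ≈ 28005.2 → 28005

N ≈ 28,005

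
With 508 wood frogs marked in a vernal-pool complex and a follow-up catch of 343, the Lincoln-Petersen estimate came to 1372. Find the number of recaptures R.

R = 127

From N = M·C/R: R = M·C / N = 508·343 / 1372 = 174244 / 1372 = 127.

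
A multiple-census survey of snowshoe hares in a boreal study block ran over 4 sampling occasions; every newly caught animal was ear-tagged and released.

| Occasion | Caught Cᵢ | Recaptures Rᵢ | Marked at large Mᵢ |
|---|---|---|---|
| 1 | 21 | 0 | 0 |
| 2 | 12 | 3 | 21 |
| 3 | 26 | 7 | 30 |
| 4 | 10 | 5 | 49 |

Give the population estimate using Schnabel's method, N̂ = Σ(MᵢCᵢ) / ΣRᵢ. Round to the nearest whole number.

Σ MᵢCᵢ = 0·21 + 21·12 + 30·26 + 49·10 = 0 + 252 + 780 + 490 = 1522
Σ Rᵢ = 0 + 3 + 7 + 5 = 15
N̂ = 1522 / 15 ≈ 101.47 → 101

N ≈ 101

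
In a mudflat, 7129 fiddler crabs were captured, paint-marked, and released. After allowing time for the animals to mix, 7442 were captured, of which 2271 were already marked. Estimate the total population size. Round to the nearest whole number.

N ≈ 23,362

Lincoln-Petersen assumes M/N = R/C, so N = M·C / R.
N = (7129 × 7442) / 2271 = 53054018 / 2271 ≈ 23361.5 → 23362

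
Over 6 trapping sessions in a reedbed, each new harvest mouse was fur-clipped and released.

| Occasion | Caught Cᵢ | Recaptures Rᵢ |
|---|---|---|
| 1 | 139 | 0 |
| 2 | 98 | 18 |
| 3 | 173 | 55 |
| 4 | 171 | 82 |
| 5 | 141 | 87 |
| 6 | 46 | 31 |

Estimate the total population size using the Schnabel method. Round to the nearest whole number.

N ≈ 701

Marked at large before each occasion: Mᵢ = Σⱼ<ᵢ (Cⱼ − Rⱼ) → M1=0, M2=139, M3=219, M4=337, M5=426, M6=480
Σ MᵢCᵢ = 0·139 + 139·98 + 219·173 + 337·171 + 426·141 + 480·46 = 0 + 13622 + 37887 + 57627 + 60066 + 22080 = 191282
Σ Rᵢ = 0 + 18 + 55 + 82 + 87 + 31 = 273
N̂ = 191282 / 273 ≈ 700.7 → 701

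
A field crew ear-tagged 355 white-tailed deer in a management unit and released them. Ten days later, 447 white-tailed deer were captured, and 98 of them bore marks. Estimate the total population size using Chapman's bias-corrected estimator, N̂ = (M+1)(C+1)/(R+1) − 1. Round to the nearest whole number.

N̂ = (355+1)(447+1)/(98+1) − 1 = 356·448/99 − 1
= 159488/99 − 1 ≈ 1611.0 − 1 ≈ 1610.0 → 1610

N ≈ 1610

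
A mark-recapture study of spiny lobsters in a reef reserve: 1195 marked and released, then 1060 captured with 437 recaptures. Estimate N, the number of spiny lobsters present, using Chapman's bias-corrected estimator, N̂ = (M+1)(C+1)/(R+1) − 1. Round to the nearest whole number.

N ≈ 2896

N̂ = (1195+1)(1060+1)/(437+1) − 1 = 1196·1061/438 − 1
= 1268956/438 − 1 ≈ 2897.2 − 1 ≈ 2896.2 → 2896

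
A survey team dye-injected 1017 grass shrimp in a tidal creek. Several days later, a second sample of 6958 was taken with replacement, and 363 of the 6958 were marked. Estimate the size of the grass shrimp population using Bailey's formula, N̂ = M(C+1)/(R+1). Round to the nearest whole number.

N ≈ 19,443

N̂ = 1017·(6958+1)/(363+1) = 1017·6959/364 = 7077303/364 ≈ 19443.1 → 19443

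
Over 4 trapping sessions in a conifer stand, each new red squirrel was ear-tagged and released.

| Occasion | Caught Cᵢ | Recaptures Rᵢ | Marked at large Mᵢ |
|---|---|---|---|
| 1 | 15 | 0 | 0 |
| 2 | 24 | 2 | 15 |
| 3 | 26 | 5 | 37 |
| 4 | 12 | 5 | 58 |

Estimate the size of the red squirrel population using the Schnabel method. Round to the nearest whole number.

N ≈ 168

Σ MᵢCᵢ = 0·15 + 15·24 + 37·26 + 58·12 = 0 + 360 + 962 + 696 = 2018
Σ Rᵢ = 0 + 2 + 5 + 5 = 12
N̂ = 2018 / 12 ≈ 168.2 → 168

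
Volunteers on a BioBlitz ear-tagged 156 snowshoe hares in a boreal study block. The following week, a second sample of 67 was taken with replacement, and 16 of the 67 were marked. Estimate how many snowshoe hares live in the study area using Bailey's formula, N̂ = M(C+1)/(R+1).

N̂ = 156·(67+1)/(16+1) = 156·68/17 = 10608/17 = 624

N = 624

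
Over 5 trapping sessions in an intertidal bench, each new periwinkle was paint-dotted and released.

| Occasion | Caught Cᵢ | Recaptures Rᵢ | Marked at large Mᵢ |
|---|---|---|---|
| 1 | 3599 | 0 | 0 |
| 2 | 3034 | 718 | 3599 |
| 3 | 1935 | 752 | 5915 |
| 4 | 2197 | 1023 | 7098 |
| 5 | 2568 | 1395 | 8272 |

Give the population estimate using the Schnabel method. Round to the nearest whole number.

Σ MᵢCᵢ = 0·3599 + 3599·3034 + 5915·1935 + 7098·2197 + 8272·2568 = 0 + 10919366 + 11445525 + 15594306 + 21242496 = 59201693
Σ Rᵢ = 0 + 718 + 752 + 1023 + 1395 = 3888
N̂ = 59201693 / 3888 ≈ 15226.8 → 15227

N ≈ 15,227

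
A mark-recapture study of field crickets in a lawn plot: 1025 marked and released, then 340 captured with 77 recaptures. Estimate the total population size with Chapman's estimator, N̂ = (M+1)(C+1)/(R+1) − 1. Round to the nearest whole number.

N ≈ 4484

N̂ = (1025+1)(340+1)/(77+1) − 1 = 1026·341/78 − 1
= 349866/78 − 1 ≈ 4485.46 − 1 ≈ 4484.46 → 4484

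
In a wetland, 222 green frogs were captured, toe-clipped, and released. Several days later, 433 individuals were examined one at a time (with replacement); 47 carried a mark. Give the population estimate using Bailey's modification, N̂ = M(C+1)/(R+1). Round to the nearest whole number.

N ≈ 2007

N̂ = 222·(433+1)/(47+1) = 222·434/48 = 96348/48 ≈ 2007.2 → 2007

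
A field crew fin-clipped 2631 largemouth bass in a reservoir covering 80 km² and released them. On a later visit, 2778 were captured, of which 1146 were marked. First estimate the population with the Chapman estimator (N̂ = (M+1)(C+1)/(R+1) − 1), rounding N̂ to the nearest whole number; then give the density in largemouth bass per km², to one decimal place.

density ≈ 79.7 largemouth bass per km²

N̂ = 2632·2779/1147 − 1 = 7314328/1147 − 1 ≈ 6375.9 → 6376
Density = N̂ / area = 6376 / 80 ≈ 79.70 → 79.7 per km²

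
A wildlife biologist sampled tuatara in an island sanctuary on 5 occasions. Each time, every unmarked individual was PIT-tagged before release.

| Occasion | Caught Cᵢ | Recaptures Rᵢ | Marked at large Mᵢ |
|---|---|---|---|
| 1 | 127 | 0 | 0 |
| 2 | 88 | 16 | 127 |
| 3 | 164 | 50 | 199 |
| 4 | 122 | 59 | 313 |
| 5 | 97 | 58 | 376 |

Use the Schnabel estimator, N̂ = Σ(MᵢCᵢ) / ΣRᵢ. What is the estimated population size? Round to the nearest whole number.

N ≈ 647

Σ MᵢCᵢ = 0·127 + 127·88 + 199·164 + 313·122 + 376·97 = 0 + 11176 + 32636 + 38186 + 36472 = 118470
Σ Rᵢ = 0 + 16 + 50 + 59 + 58 = 183
N̂ = 118470 / 183 ≈ 647.4 → 647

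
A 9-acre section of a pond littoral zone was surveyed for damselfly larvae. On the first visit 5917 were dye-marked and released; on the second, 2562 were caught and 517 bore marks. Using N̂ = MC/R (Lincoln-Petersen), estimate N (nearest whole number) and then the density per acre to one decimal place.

N̂ = 5917·2562/517 = 15159354/517 ≈ 29321.8 → 29322
Density = N̂ / area = 29322 / 9 = 3258.0 per acre

density ≈ 3258.0 damselfly larvae per acre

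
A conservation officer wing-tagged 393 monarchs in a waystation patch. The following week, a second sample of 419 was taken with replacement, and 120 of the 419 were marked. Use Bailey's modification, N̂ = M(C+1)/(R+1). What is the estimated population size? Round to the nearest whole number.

N̂ = 393·(419+1)/(120+1) = 393·420/121 = 165060/121 ≈ 1364.1 → 1364

N ≈ 1364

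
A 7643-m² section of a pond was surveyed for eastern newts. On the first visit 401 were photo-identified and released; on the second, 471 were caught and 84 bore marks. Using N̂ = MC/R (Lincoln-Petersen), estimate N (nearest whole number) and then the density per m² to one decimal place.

density ≈ 0.3 eastern newts per m²

N̂ = 401·471/84 = 188871/84 ≈ 2248.46 → 2248
Density = N̂ / area = 2248 / 7643 ≈ 0.29 → 0.3 per m²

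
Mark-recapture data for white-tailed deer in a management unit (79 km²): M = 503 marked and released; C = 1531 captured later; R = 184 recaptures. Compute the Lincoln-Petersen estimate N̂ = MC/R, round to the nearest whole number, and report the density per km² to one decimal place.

density ≈ 53.0 white-tailed deer per km²

N̂ = 503·1531/184 = 770093/184 ≈ 4185.3 → 4185
Density = N̂ / area = 4185 / 79 ≈ 52.97 → 53.0 per km²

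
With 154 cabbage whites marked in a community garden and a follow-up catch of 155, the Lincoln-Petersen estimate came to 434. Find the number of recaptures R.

From N = M·C/R: R = M·C / N = 154·155 / 434 = 23870 / 434 = 55.

R = 55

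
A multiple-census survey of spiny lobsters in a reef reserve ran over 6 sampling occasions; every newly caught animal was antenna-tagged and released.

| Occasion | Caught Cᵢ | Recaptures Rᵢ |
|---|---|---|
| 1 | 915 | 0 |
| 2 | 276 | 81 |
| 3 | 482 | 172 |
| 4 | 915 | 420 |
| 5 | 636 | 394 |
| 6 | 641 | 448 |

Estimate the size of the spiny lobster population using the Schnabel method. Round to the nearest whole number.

N ≈ 3094

Marked at large before each occasion: Mᵢ = Σⱼ<ᵢ (Cⱼ − Rⱼ) → M1=0, M2=915, M3=1110, M4=1420, M5=1915, M6=2157
Σ MᵢCᵢ = 0·915 + 915·276 + 1110·482 + 1420·915 + 1915·636 + 2157·641 = 0 + 252540 + 535020 + 1299300 + 1217940 + 1382637 = 4687437
Σ Rᵢ = 0 + 81 + 172 + 420 + 394 + 448 = 1515
N̂ = 4687437 / 1515 ≈ 3094.0 → 3094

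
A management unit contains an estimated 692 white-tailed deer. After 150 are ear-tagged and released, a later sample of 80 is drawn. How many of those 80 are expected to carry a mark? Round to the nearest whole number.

Expected recaptures E[R] = M·C / N.
E[R] = 150 × 80 / 692 = 12000 / 692 ≈ 17.3 → 17

expected recaptures ≈ 17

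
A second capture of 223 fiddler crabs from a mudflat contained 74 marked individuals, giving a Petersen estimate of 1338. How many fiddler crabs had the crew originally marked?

From N = M·C/R: M = N·R / C = 1338·74 / 223 = 99012 / 223 = 444.

M = 444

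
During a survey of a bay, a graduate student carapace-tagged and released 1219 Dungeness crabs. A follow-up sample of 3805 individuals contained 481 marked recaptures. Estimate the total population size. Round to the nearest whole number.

If marked individuals mix randomly, R/C ≈ M/N, giving N ≈ M·C/R.
N = (1219 × 3805) / 481 = 4638295 / 481 ≈ 9643.0 → 9643

N ≈ 9643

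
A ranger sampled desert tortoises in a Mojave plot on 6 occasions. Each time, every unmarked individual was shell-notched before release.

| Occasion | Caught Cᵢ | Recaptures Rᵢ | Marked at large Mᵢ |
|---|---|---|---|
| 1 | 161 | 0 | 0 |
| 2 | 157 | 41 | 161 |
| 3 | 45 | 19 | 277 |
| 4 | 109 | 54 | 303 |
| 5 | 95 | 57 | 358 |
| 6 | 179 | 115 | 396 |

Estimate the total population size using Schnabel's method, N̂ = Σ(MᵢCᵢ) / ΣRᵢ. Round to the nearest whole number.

Σ MᵢCᵢ = 0·161 + 161·157 + 277·45 + 303·109 + 358·95 + 396·179 = 0 + 25277 + 12465 + 33027 + 34010 + 70884 = 175663
Σ Rᵢ = 0 + 41 + 19 + 54 + 57 + 115 = 286
N̂ = 175663 / 286 ≈ 614.2 → 614

N ≈ 614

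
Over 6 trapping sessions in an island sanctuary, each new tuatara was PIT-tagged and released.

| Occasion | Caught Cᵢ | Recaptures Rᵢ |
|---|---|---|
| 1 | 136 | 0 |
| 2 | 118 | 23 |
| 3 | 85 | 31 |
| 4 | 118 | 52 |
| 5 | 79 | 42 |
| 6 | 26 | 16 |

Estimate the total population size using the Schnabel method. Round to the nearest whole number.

Marked at large before each occasion: Mᵢ = Σⱼ<ᵢ (Cⱼ − Rⱼ) → M1=0, M2=136, M3=231, M4=285, M5=351, M6=388
Σ MᵢCᵢ = 0·136 + 136·118 + 231·85 + 285·118 + 351·79 + 388·26 = 0 + 16048 + 19635 + 33630 + 27729 + 10088 = 107130
Σ Rᵢ = 0 + 23 + 31 + 52 + 42 + 16 = 164
N̂ = 107130 / 164 ≈ 653.2 → 653

N ≈ 653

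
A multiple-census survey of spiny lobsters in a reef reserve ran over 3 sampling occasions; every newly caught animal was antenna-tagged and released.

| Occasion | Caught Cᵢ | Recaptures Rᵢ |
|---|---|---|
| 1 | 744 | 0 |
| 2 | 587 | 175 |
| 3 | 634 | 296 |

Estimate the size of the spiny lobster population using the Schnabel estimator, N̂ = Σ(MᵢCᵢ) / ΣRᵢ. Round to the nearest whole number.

Marked at large before each occasion: Mᵢ = Σⱼ<ᵢ (Cⱼ − Rⱼ) → M1=0, M2=744, M3=1156
Σ MᵢCᵢ = 0·744 + 744·587 + 1156·634 = 0 + 436728 + 732904 = 1169632
Σ Rᵢ = 0 + 175 + 296 = 471
N̂ = 1169632 / 471 ≈ 2483.3 → 2483

N ≈ 2483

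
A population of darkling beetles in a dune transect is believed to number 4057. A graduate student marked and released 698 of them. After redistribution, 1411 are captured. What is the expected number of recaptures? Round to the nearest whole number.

The marked fraction of the population is 698/4057, so in a sample of 1411 expect C·(M/N) marked.
E[R] = 698 × 1411 / 4057 = 984878 / 4057 ≈ 242.8 → 243

expected recaptures ≈ 243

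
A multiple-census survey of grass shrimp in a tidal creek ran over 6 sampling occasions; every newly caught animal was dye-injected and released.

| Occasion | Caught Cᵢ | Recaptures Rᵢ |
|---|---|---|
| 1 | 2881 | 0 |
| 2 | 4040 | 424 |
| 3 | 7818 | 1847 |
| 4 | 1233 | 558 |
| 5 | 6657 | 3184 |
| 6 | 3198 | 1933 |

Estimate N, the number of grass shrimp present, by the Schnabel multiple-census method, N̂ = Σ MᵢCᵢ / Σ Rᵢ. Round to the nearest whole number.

N ≈ 27,490

Marked at large before each occasion: Mᵢ = Σⱼ<ᵢ (Cⱼ − Rⱼ) → M1=0, M2=2881, M3=6497, M4=12468, M5=13143, M6=16616
Σ MᵢCᵢ = 0·2881 + 2881·4040 + 6497·7818 + 12468·1233 + 13143·6657 + 16616·3198 = 0 + 11639240 + 50793546 + 15373044 + 87492951 + 53137968 = 218436749
Σ Rᵢ = 0 + 424 + 1847 + 558 + 3184 + 1933 = 7946
N̂ = 218436749 / 7946 ≈ 27490.2 → 27490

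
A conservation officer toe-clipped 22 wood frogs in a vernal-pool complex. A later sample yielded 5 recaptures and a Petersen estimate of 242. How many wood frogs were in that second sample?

C = 55

From N = M·C/R: C = N·R / M = 242·5 / 22 = 1210 / 22 = 55.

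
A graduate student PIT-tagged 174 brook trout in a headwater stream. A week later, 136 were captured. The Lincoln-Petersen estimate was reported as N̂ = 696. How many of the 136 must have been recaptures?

From N = M·C/R: R = M·C / N = 174·136 / 696 = 23664 / 696 = 34.

R = 34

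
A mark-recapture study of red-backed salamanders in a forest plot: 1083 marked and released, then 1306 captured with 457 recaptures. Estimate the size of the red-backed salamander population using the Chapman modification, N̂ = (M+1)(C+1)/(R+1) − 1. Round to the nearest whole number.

N ≈ 3092

N̂ = (1083+1)(1306+1)/(457+1) − 1 = 1084·1307/458 − 1
= 1416788/458 − 1 ≈ 3093.4 − 1 ≈ 3092.4 → 3092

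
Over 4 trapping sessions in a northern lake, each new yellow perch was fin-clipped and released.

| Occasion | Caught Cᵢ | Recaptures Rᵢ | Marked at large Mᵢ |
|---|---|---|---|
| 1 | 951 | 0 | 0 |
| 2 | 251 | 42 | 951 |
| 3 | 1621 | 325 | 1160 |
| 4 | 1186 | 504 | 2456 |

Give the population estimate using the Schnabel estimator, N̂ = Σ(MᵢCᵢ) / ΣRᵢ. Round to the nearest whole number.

Σ MᵢCᵢ = 0·951 + 951·251 + 1160·1621 + 2456·1186 = 0 + 238701 + 1880360 + 2912816 = 5031877
Σ Rᵢ = 0 + 42 + 325 + 504 = 871
N̂ = 5031877 / 871 ≈ 5777.1 → 5777

N ≈ 5777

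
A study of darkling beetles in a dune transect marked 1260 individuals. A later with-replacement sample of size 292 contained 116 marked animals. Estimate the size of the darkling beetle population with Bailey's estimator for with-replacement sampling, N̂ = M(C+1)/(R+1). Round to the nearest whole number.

N̂ = 1260·(292+1)/(116+1) = 1260·293/117 = 369180/117 ≈ 3155.4 → 3155

N ≈ 3155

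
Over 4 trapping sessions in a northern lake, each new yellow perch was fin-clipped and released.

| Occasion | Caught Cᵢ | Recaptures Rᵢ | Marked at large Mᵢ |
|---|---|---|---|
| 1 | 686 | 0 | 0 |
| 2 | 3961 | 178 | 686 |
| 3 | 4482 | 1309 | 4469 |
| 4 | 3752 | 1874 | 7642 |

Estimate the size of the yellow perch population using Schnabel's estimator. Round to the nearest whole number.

N ≈ 15,299

Σ MᵢCᵢ = 0·686 + 686·3961 + 4469·4482 + 7642·3752 = 0 + 2717246 + 20030058 + 28672784 = 51420088
Σ Rᵢ = 0 + 178 + 1309 + 1874 = 3361
N̂ = 51420088 / 3361 ≈ 15299.0 → 15299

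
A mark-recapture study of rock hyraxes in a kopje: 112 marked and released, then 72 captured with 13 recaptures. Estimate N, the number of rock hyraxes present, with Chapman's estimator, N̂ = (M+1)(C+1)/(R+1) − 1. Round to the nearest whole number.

N ≈ 588

N̂ = (112+1)(72+1)/(13+1) − 1 = 113·73/14 − 1
= 8249/14 − 1 ≈ 589.2 − 1 ≈ 588.2 → 588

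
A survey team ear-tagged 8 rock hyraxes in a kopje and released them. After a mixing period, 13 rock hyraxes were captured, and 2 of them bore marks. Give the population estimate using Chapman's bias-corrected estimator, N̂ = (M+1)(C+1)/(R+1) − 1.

N = 41

N̂ = (8+1)(13+1)/(2+1) − 1 = 9·14/3 − 1
= 126/3 − 1 = 42 − 1 = 41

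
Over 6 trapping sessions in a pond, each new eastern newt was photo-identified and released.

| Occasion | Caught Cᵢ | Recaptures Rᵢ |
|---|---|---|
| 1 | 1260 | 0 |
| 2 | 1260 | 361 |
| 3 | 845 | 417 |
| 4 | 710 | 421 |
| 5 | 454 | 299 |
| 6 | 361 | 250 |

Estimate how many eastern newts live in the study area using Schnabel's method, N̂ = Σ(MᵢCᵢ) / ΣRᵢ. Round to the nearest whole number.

N ≈ 4376

Marked at large before each occasion: Mᵢ = Σⱼ<ᵢ (Cⱼ − Rⱼ) → M1=0, M2=1260, M3=2159, M4=2587, M5=2876, M6=3031
Σ MᵢCᵢ = 0·1260 + 1260·1260 + 2159·845 + 2587·710 + 2876·454 + 3031·361 = 0 + 1587600 + 1824355 + 1836770 + 1305704 + 1094191 = 7648620
Σ Rᵢ = 0 + 361 + 417 + 421 + 299 + 250 = 1748
N̂ = 7648620 / 1748 ≈ 4375.6 → 4376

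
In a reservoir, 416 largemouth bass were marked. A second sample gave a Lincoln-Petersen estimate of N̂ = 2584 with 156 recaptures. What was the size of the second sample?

From N = M·C/R: C = N·R / M = 2584·156 / 416 = 403104 / 416 = 969.

C = 969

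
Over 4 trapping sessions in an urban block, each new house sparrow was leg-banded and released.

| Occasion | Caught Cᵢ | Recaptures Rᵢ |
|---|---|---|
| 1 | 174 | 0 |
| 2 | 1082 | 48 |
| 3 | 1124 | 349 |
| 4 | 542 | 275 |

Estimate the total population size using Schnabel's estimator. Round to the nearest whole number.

N ≈ 3900

Marked at large before each occasion: Mᵢ = Σⱼ<ᵢ (Cⱼ − Rⱼ) → M1=0, M2=174, M3=1208, M4=1983
Σ MᵢCᵢ = 0·174 + 174·1082 + 1208·1124 + 1983·542 = 0 + 188268 + 1357792 + 1074786 = 2620846
Σ Rᵢ = 0 + 48 + 349 + 275 = 672
N̂ = 2620846 / 672 ≈ 3900.1 → 3900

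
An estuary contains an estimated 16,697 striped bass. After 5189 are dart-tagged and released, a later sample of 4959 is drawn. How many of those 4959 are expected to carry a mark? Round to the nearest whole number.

Expected recaptures E[R] = M·C / N.
E[R] = 5189 × 4959 / 16697 = 25732251 / 16697 ≈ 1541.1 → 1541

expected recaptures ≈ 1541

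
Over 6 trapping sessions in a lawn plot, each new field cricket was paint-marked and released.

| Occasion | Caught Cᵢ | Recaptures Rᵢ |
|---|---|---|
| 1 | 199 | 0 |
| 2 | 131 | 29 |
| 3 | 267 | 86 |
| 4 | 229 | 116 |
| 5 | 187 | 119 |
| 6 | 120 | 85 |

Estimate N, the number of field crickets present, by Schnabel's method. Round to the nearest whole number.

Marked at large before each occasion: Mᵢ = Σⱼ<ᵢ (Cⱼ − Rⱼ) → M1=0, M2=199, M3=301, M4=482, M5=595, M6=663
Σ MᵢCᵢ = 0·199 + 199·131 + 301·267 + 482·229 + 595·187 + 663·120 = 0 + 26069 + 80367 + 110378 + 111265 + 79560 = 407639
Σ Rᵢ = 0 + 29 + 86 + 116 + 119 + 85 = 435
N̂ = 407639 / 435 ≈ 937.1 → 937

N ≈ 937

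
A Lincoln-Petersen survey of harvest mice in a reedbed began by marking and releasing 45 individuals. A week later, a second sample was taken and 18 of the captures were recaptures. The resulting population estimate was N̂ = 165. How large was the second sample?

C = 66

From N = M·C/R: C = N·R / M = 165·18 / 45 = 2970 / 45 = 66.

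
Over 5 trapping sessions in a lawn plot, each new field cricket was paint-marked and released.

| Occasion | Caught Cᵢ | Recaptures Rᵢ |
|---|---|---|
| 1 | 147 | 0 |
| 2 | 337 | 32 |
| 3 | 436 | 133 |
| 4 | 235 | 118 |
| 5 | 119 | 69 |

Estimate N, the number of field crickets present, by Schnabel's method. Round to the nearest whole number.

Marked at large before each occasion: Mᵢ = Σⱼ<ᵢ (Cⱼ − Rⱼ) → M1=0, M2=147, M3=452, M4=755, M5=872
Σ MᵢCᵢ = 0·147 + 147·337 + 452·436 + 755·235 + 872·119 = 0 + 49539 + 197072 + 177425 + 103768 = 527804
Σ Rᵢ = 0 + 32 + 133 + 118 + 69 = 352
N̂ = 527804 / 352 ≈ 1499.4 → 1499

N ≈ 1499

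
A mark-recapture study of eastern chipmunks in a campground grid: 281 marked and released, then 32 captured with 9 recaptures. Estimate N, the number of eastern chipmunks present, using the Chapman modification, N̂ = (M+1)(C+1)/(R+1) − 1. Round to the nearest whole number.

N̂ = (281+1)(32+1)/(9+1) − 1 = 282·33/10 − 1
= 9306/10 − 1 ≈ 930.6 − 1 ≈ 929.6 → 930

N ≈ 930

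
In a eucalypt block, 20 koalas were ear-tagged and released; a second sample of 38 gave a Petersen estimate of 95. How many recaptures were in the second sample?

From N = M·C/R: R = M·C / N = 20·38 / 95 = 760 / 95 = 8.

R = 8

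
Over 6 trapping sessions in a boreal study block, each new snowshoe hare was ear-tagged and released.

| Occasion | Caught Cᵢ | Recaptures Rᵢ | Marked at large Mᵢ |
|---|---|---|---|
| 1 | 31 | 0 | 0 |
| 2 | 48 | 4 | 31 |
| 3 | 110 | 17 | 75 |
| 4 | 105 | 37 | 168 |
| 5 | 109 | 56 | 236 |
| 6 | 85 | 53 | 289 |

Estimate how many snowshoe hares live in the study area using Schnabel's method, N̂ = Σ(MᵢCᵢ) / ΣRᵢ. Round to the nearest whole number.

Σ MᵢCᵢ = 0·31 + 31·48 + 75·110 + 168·105 + 236·109 + 289·85 = 0 + 1488 + 8250 + 17640 + 25724 + 24565 = 77667
Σ Rᵢ = 0 + 4 + 17 + 37 + 56 + 53 = 167
N̂ = 77667 / 167 ≈ 465.1 → 465

N ≈ 465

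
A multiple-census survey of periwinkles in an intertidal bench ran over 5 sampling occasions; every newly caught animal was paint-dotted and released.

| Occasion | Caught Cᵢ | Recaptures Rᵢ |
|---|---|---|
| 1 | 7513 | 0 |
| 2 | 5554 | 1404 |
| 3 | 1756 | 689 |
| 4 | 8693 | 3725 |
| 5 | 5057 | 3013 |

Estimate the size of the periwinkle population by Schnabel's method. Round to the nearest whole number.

Marked at large before each occasion: Mᵢ = Σⱼ<ᵢ (Cⱼ − Rⱼ) → M1=0, M2=7513, M3=11663, M4=12730, M5=17698
Σ MᵢCᵢ = 0·7513 + 7513·5554 + 11663·1756 + 12730·8693 + 17698·5057 = 0 + 41727202 + 20480228 + 110661890 + 89498786 = 262368106
Σ Rᵢ = 0 + 1404 + 689 + 3725 + 3013 = 8831
N̂ = 262368106 / 8831 ≈ 29709.9 → 29710

N ≈ 29,710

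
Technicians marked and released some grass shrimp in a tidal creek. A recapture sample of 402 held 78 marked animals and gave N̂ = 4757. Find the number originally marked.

M = 923

From N = M·C/R: M = N·R / C = 4757·78 / 402 = 371046 / 402 = 923.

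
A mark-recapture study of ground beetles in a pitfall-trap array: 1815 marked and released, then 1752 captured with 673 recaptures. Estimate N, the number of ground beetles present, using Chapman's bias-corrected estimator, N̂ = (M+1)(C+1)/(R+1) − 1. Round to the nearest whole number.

N ≈ 4722

N̂ = (1815+1)(1752+1)/(673+1) − 1 = 1816·1753/674 − 1
= 3183448/674 − 1 ≈ 4723.2 − 1 ≈ 4722.2 → 4722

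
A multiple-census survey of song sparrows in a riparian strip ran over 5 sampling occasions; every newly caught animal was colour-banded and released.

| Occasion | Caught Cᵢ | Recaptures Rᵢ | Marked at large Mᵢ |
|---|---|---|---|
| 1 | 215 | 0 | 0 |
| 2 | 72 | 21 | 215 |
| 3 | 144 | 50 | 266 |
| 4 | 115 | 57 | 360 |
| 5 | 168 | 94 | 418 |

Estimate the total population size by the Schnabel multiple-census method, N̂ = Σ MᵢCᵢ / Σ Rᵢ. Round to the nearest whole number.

N ≈ 745

Σ MᵢCᵢ = 0·215 + 215·72 + 266·144 + 360·115 + 418·168 = 0 + 15480 + 38304 + 41400 + 70224 = 165408
Σ Rᵢ = 0 + 21 + 50 + 57 + 94 = 222
N̂ = 165408 / 222 ≈ 745.1 → 745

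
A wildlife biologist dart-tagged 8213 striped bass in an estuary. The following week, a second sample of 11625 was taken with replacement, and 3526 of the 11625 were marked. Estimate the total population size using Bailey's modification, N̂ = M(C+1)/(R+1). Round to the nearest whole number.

N̂ = 8213·(11625+1)/(3526+1) = 8213·11626/3527 = 95484338/3527 ≈ 27072.4 → 27072

N ≈ 27,072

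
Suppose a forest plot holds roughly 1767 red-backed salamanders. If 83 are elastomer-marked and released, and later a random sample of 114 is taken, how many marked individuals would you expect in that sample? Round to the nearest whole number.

expected recaptures ≈ 5

Expected recaptures E[R] = M·C / N.
E[R] = 83 × 114 / 1767 = 9462 / 1767 ≈ 5.4 → 5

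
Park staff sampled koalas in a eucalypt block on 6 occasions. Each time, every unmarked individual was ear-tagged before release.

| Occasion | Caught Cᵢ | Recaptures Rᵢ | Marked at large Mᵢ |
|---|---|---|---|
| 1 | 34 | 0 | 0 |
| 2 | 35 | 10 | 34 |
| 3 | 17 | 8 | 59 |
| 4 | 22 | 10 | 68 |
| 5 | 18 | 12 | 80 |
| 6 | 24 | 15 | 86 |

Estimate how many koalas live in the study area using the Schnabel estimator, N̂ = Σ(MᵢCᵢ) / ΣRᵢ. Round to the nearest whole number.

Σ MᵢCᵢ = 0·34 + 34·35 + 59·17 + 68·22 + 80·18 + 86·24 = 0 + 1190 + 1003 + 1496 + 1440 + 2064 = 7193
Σ Rᵢ = 0 + 10 + 8 + 10 + 12 + 15 = 55
N̂ = 7193 / 55 ≈ 130.8 → 131

N ≈ 131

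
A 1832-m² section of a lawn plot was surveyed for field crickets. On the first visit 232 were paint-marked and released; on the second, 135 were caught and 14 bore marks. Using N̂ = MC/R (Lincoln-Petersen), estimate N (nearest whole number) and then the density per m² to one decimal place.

density ≈ 1.2 field crickets per m²

N̂ = 232·135/14 = 31320/14 ≈ 2237.1 → 2237
Density = N̂ / area = 2237 / 1832 ≈ 1.22 → 1.2 per m²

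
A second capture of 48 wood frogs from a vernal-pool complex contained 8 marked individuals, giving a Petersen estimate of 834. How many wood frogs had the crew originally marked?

From N = M·C/R: M = N·R / C = 834·8 / 48 = 6672 / 48 = 139.

M = 139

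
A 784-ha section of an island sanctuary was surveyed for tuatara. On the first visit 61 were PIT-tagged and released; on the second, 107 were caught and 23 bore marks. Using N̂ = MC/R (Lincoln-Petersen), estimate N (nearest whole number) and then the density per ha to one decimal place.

density ≈ 0.4 tuatara per ha

N̂ = 61·107/23 = 6527/23 ≈ 283.8 → 284
Density = N̂ / area = 284 / 784 ≈ 0.36 → 0.4 per ha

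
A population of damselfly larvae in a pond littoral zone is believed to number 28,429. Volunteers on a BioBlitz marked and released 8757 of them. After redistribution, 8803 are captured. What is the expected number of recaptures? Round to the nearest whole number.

expected recaptures ≈ 2712

The marked fraction of the population is 8757/28429, so in a sample of 8803 expect C·(M/N) marked.
E[R] = 8757 × 8803 / 28429 = 77087871 / 28429 ≈ 2711.6 → 2712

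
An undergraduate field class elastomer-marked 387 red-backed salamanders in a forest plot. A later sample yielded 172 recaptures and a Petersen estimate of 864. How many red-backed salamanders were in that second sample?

From N = M·C/R: C = N·R / M = 864·172 / 387 = 148608 / 387 = 384.

C = 384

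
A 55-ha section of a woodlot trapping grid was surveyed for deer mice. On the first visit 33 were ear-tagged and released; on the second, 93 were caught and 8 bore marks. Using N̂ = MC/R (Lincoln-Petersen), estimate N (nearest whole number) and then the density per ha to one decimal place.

N̂ = 33·93/8 = 3069/8 ≈ 383.6 → 384
Density = N̂ / area = 384 / 55 ≈ 6.98 → 7.0 per ha

density ≈ 7.0 deer mice per ha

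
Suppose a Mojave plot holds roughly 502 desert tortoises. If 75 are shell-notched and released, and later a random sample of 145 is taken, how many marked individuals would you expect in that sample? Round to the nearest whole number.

expected recaptures ≈ 22

Expected recaptures E[R] = M·C / N.
E[R] = 75 × 145 / 502 = 10875 / 502 ≈ 21.7 → 22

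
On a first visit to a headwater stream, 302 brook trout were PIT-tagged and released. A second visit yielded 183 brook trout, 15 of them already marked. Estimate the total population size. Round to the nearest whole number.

N ≈ 3684

N = (302 × 183) / 15 = 55266 / 15 ≈ 3684.4 → 3684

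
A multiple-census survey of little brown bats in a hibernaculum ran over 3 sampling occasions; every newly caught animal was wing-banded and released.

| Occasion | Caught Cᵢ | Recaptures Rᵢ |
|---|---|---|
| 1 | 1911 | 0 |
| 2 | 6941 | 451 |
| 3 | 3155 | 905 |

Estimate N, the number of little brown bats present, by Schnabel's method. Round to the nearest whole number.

N ≈ 29,328

Marked at large before each occasion: Mᵢ = Σⱼ<ᵢ (Cⱼ − Rⱼ) → M1=0, M2=1911, M3=8401
Σ MᵢCᵢ = 0·1911 + 1911·6941 + 8401·3155 = 0 + 13264251 + 26505155 = 39769406
Σ Rᵢ = 0 + 451 + 905 = 1356
N̂ = 39769406 / 1356 ≈ 29328.47 → 29328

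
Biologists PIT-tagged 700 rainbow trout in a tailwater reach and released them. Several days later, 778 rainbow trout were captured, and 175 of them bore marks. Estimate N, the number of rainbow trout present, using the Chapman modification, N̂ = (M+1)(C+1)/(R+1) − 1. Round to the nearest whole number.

N ≈ 3102

N̂ = (700+1)(778+1)/(175+1) − 1 = 701·779/176 − 1
= 546079/176 − 1 ≈ 3102.7 − 1 ≈ 3101.7 → 3102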